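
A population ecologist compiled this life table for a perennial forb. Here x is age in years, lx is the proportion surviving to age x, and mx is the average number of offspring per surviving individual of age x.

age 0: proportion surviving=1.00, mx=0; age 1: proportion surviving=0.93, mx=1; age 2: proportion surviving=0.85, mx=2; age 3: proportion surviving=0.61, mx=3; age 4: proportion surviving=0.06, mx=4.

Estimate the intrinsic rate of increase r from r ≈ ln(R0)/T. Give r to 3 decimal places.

R0 = Σ lx·mx = 0 + 0.93 + 1.7 + 1.83 + 0.24 = 4.7
Σ x·lx·mx = 10.78; T = 10.78/4.7 = 2.29362…
r ≈ ln(R0)/T = ln(4.7)/2.29362… = 0.67473… → 0.675

0.675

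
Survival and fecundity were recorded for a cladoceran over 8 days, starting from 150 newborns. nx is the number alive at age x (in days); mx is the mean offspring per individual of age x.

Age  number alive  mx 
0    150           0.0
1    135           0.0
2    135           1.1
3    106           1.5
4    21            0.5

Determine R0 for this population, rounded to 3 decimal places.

2.120

lx = nx/n0 = nx/150: 1, 0.9, 0.9, 0.70667…, 0.14
lx·mx by age: 0, 0, 0.99, 1.06…, 0.07
R0 = Σ lx·mx = 2.12… → 2.120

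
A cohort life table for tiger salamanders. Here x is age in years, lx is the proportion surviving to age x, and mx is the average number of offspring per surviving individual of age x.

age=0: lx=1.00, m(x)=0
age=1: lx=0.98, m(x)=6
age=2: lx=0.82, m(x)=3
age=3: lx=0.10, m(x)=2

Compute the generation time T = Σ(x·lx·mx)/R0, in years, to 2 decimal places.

1.33

lx·mx: 0, 5.88, 2.46, 0.2 → R0 = 8.54
x·lx·mx: 0, 5.88, 4.92, 0.6 → Σ = 11.4
T = 11.4 / 8.54 = 1.334895… → 1.33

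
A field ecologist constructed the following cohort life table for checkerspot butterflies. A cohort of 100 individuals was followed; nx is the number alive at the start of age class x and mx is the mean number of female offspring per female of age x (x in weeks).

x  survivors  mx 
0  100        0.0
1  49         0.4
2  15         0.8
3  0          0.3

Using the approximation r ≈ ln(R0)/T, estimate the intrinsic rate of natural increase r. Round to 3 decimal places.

-0.835

lx = nx/n0 = nx/100: 1, 0.49, 0.15, 0
R0 = Σ lx·mx = 0 + 0.196 + 0.12 + 0 = 0.316
Σ x·lx·mx = 0.436; T = 0.436/0.316 = 1.37975…
r ≈ ln(R0)/T = ln(0.316)/1.37975… = -0.83495… → -0.835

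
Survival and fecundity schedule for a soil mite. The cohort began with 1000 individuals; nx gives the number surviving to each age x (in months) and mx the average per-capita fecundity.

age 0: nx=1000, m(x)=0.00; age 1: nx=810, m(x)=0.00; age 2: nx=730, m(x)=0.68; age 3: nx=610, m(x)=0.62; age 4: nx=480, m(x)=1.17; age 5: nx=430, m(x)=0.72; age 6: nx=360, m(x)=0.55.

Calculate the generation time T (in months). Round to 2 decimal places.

3.66

lx = nx/n0 = nx/1000: 1, 0.81, 0.73, 0.61, 0.48, 0.43, 0.36
lx·mx: 0, 0, 0.4964, 0.3782, 0.5616, 0.3096, 0.198 → R0 = 1.9438
x·lx·mx: 0, 0, 0.9928, 1.1346, 2.2464, 1.548, 1.188 → Σ = 7.1098
T = 7.1098 / 1.9438 = 3.657681… → 3.66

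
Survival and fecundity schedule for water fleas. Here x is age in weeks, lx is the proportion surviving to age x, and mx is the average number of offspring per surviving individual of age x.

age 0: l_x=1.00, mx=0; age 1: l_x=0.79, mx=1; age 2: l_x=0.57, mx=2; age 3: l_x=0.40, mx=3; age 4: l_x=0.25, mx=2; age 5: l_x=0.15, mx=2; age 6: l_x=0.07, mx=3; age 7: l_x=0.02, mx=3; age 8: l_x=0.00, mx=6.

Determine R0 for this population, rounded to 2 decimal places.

lx·mx by age: 0, 0.79, 1.14, 1.2, 0.5, 0.3, 0.21, 0.06, 0
R0 = Σ lx·mx = 4.2 → 4.20

4.20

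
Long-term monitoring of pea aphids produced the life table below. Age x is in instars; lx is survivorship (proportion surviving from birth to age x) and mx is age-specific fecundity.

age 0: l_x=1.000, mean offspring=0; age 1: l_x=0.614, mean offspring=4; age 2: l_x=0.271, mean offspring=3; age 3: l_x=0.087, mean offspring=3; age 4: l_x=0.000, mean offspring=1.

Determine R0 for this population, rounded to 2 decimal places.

lx·mx by age: 0, 2.456, 0.813, 0.261, 0
R0 = Σ lx·mx = 3.53 → 3.53

3.53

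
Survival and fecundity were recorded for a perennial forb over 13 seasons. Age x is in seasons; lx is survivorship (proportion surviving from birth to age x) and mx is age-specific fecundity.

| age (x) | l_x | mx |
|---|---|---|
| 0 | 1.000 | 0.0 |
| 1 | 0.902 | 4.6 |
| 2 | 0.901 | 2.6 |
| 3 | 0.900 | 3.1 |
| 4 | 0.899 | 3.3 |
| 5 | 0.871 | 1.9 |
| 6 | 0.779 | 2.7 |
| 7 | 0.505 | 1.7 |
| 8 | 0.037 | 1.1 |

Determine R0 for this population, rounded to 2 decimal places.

lx·mx by age: 0, 4.1492, 2.3426, 2.79, 2.9667, 1.6549, 2.1033, 0.8585, 0.0407
R0 = Σ lx·mx = 16.9059 → 16.91

16.91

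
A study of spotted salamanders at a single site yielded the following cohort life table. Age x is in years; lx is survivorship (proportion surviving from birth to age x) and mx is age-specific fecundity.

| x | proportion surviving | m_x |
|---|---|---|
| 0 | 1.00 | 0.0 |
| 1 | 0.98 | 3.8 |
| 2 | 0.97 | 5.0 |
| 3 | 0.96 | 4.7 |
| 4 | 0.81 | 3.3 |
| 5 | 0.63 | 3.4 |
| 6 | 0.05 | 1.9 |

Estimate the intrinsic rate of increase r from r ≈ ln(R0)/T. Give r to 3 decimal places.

1.063

R0 = Σ lx·mx = 0 + 3.724 + 4.85 + 4.512 + 2.673 + 2.142 + 0.095 = 17.996
Σ x·lx·mx = 48.932; T = 48.932/17.996 = 2.71905…
r ≈ ln(R0)/T = ln(17.996)/2.71905… = 1.06293… → 1.063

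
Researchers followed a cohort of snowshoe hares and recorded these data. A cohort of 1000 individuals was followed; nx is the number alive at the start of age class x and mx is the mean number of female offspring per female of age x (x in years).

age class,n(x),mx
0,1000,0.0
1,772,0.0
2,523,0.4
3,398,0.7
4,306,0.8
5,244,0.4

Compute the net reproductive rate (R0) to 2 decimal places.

0.83

lx = nx/n0 = nx/1000: 1, 0.772, 0.523, 0.398, 0.306, 0.244
lx·mx by age: 0, 0, 0.2092, 0.2786, 0.2448, 0.0976
R0 = Σ lx·mx = 0.8302 → 0.83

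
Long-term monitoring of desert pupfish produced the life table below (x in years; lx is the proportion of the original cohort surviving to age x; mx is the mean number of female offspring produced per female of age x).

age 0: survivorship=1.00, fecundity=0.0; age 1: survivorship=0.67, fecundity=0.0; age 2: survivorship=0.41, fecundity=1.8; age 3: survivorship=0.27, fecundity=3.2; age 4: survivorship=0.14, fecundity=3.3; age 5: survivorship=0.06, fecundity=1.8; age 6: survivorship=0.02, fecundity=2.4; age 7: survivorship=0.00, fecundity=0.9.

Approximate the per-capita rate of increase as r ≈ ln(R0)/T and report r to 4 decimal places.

R0 = Σ lx·mx = 0 + 0 + 0.738 + 0.864 + 0.462 + 0.108 + 0.048 + 0 = 2.22
Σ x·lx·mx = 6.744; T = 6.744/2.22 = 3.03784…
r ≈ ln(R0)/T = ln(2.22)/3.03784… = 0.262525… → 0.2625

0.2625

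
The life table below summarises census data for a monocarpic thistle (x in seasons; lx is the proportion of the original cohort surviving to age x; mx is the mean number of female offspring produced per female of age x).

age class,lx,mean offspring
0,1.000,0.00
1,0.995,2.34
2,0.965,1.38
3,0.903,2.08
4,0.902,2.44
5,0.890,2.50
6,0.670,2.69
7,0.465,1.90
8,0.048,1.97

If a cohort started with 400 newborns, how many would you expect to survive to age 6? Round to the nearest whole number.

268

Expected survivors = N0 · l_6 = 400 × 0.670 = 268 → 268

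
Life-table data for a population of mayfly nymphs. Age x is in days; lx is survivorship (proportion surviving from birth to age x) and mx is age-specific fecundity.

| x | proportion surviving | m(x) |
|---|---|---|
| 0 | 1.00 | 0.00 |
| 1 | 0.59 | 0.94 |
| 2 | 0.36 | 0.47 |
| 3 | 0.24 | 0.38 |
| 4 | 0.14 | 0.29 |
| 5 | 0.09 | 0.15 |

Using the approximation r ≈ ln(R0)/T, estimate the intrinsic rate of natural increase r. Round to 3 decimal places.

R0 = Σ lx·mx = 0 + 0.5546 + 0.1692 + 0.0912 + 0.0406 + 0.0135 = 0.8691
Σ x·lx·mx = 1.3965; T = 1.3965/0.8691 = 1.60683…
r ≈ ln(R0)/T = ln(0.8691)/1.60683… = -0.08731… → -0.087

-0.087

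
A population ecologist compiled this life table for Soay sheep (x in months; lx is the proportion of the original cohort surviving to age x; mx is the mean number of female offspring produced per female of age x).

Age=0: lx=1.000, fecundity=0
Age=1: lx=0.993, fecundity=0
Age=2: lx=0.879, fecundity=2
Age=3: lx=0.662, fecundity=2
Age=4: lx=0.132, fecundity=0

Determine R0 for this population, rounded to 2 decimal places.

lx·mx by age: 0, 0, 1.758, 1.324, 0
R0 = Σ lx·mx = 3.082 → 3.08

3.08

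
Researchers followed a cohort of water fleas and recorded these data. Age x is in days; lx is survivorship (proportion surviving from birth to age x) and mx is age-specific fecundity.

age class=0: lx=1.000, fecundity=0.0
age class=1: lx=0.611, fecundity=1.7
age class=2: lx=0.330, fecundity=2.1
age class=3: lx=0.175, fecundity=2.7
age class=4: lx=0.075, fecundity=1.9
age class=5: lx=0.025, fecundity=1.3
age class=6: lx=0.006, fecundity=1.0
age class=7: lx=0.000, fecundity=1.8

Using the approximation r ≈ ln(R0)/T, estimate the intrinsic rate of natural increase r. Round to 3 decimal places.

0.450

R0 = Σ lx·mx = 0 + 1.0387 + 0.693 + 0.4725 + 0.1425 + 0.0325 + 0.006 + 0 = 2.3852
Σ x·lx·mx = 4.6107; T = 4.6107/2.3852 = 1.93305…
r ≈ ln(R0)/T = ln(2.3852)/1.93305… = 0.4497… → 0.450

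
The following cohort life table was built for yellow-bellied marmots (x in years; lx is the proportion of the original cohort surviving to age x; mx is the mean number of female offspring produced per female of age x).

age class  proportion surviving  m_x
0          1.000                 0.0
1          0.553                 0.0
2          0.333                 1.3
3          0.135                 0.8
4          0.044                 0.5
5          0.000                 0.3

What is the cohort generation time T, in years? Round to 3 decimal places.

lx·mx: 0, 0, 0.4329, 0.108, 0.022, 0 → R0 = 0.5629
x·lx·mx: 0, 0, 0.8658, 0.324, 0.088, 0 → Σ = 1.2778
T = 1.2778 / 0.5629 = 2.27003… → 2.270

2.270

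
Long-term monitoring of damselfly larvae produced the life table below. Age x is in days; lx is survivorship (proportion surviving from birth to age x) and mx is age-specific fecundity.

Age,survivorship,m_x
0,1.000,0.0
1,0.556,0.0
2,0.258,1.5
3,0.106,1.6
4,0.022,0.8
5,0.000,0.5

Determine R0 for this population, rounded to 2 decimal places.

lx·mx by age: 0, 0, 0.387, 0.1696, 0.0176, 0
R0 = Σ lx·mx = 0.5742 → 0.57

0.57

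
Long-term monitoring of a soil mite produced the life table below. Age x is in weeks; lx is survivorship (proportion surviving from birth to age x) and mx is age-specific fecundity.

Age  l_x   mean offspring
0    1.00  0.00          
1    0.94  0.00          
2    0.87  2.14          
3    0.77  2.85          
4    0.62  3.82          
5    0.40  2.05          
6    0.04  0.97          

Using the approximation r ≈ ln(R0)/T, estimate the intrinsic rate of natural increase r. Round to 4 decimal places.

R0 = Σ lx·mx = 0 + 0 + 1.8618 + 2.1945 + 2.3684 + 0.82 + 0.0388 = 7.2835
Σ x·lx·mx = 24.1135; T = 24.1135/7.2835 = 3.3107…
r ≈ ln(R0)/T = ln(7.2835)/3.3107… = 0.599755… → 0.5998

0.5998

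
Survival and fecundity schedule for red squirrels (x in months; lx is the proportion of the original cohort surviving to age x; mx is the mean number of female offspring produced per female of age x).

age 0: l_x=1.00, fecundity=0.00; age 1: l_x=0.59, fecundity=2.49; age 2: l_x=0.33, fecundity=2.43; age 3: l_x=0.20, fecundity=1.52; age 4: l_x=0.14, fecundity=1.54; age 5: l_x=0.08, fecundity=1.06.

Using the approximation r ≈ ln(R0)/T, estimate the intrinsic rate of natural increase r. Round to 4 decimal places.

0.5761

R0 = Σ lx·mx = 0 + 1.4691 + 0.8019 + 0.304 + 0.2156 + 0.0848 = 2.8754
Σ x·lx·mx = 5.2713; T = 5.2713/2.8754 = 1.83324…
r ≈ ln(R0)/T = ln(2.8754)/1.83324… = 0.576134… → 0.5761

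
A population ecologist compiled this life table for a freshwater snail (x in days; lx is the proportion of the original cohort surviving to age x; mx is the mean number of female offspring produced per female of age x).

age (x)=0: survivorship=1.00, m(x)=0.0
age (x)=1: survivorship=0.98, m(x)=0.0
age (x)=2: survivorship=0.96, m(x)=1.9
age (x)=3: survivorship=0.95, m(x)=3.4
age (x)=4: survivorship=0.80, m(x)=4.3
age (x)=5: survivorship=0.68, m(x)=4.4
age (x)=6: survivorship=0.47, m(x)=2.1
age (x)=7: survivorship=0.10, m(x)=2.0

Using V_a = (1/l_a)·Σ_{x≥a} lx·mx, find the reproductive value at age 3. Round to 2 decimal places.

lx·mx for x ≥ 3: 3.23, 3.44, 2.992, 0.987, 0.2 → sum = 10.849
V_3 = 10.849 / l_3 = 10.849 / 0.95 = 11.42 → 11.42

11.42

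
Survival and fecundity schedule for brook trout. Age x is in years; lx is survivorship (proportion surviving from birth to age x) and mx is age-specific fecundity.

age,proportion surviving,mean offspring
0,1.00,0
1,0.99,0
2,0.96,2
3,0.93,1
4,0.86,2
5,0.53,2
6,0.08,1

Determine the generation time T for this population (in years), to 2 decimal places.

lx·mx: 0, 0, 1.92, 0.93, 1.72, 1.06, 0.08 → R0 = 5.71
x·lx·mx: 0, 0, 3.84, 2.79, 6.88, 5.3, 0.48 → Σ = 19.29
T = 19.29 / 5.71 = 3.378284… → 3.38

3.38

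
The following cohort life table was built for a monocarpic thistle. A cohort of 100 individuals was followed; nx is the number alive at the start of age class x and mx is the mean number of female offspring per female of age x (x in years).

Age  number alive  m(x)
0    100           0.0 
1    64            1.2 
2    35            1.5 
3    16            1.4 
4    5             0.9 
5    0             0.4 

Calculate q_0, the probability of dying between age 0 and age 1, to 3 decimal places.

0.360

lx = nx/n0 = nx/100: 1, 0.64, 0.35, 0.16, 0.05, 0
q_0 = (l_0 − l_1) / l_0 = (1 − 0.64) / 1
     = 0.36 / 1 = 0.36 → 0.360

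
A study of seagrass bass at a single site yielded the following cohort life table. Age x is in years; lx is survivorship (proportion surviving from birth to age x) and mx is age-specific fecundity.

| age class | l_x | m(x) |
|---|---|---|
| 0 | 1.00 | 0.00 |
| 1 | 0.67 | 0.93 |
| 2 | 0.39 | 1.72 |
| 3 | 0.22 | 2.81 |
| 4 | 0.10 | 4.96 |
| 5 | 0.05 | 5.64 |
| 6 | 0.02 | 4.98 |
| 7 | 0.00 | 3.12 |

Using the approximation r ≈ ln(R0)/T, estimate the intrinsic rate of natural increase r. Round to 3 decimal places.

0.366

R0 = Σ lx·mx = 0 + 0.6231 + 0.6708 + 0.6182 + 0.496 + 0.282 + 0.0996 + 0 = 2.7897
Σ x·lx·mx = 7.8109; T = 7.8109/2.7897 = 2.79991…
r ≈ ln(R0)/T = ln(2.7897)/2.79991… = 0.36642… → 0.366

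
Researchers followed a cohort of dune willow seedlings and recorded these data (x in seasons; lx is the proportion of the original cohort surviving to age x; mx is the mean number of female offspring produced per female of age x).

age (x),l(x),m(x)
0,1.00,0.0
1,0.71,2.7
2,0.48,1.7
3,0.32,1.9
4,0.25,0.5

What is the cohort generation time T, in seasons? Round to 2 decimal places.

1.69

lx·mx: 0, 1.917, 0.816, 0.608, 0.125 → R0 = 3.466
x·lx·mx: 0, 1.917, 1.632, 1.824, 0.5 → Σ = 5.873
T = 5.873 / 3.466 = 1.69446… → 1.69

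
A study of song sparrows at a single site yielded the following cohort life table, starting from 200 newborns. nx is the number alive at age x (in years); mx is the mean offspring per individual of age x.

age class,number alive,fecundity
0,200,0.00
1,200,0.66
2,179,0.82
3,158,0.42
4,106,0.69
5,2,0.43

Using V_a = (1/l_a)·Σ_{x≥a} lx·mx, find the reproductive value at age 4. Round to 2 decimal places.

0.70

lx = nx/n0 = nx/200: 1, 1, 0.895, 0.79, 0.53, 0.01
lx·mx for x ≥ 4: 0.3657, 0.0043 → sum = 0.37
V_4 = 0.37 / l_4 = 0.37 / 0.53 = 0.698113… → 0.70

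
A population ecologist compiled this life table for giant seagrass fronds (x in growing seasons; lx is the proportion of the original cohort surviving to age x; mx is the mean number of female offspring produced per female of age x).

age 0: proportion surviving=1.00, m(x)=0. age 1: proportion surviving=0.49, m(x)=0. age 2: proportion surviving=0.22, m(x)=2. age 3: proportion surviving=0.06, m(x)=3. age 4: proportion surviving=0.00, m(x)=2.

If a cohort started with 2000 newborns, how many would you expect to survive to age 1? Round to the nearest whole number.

Expected survivors = N0 · l_1 = 2000 × 0.49 = 980 → 980

980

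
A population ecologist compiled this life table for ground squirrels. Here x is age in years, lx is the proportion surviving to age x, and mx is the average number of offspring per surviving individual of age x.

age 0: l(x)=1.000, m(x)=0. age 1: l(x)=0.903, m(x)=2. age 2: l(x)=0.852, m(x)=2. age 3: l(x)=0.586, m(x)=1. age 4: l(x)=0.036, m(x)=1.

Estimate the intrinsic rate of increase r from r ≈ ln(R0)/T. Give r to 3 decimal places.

0.824

R0 = Σ lx·mx = 0 + 1.806 + 1.704 + 0.586 + 0.036 = 4.132
Σ x·lx·mx = 7.116; T = 7.116/4.132 = 1.72217…
r ≈ ln(R0)/T = ln(4.132)/1.72217… = 0.82382… → 0.824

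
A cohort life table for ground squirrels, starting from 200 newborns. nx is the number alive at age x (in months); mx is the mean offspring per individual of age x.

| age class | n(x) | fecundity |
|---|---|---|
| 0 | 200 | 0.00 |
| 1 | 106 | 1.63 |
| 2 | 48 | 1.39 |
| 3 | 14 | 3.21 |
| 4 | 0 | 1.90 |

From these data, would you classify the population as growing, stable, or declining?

growing

lx = nx/n0 = nx/200: 1, 0.53, 0.24, 0.07, 0
R0 = Σ lx·mx = 0 + 0.8639 + 0.3336 + 0.2247 + 0 = 1.4222
R0 > 1, so the population is growing.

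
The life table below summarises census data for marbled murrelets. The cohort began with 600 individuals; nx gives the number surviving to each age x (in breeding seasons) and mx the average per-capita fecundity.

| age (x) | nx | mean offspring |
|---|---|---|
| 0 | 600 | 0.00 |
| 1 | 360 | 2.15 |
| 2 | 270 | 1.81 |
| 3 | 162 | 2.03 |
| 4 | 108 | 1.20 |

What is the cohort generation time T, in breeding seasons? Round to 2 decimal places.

lx = nx/n0 = nx/600: 1, 0.6, 0.45, 0.27, 0.18
lx·mx: 0, 1.29, 0.8145, 0.5481, 0.216 → R0 = 2.8686
x·lx·mx: 0, 1.29, 1.629, 1.6443, 0.864 → Σ = 5.4273
T = 5.4273 / 2.8686 = 1.891968… → 1.89

1.89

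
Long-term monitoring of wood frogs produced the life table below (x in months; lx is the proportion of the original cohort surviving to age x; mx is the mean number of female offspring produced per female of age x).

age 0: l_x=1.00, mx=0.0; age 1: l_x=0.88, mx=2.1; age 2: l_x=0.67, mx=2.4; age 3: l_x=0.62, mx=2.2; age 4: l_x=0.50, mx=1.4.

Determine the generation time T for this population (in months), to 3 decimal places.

2.166

lx·mx: 0, 1.848, 1.608, 1.364, 0.7 → R0 = 5.52
x·lx·mx: 0, 1.848, 3.216, 4.092, 2.8 → Σ = 11.956
T = 11.956 / 5.52 = 2.165942… → 2.166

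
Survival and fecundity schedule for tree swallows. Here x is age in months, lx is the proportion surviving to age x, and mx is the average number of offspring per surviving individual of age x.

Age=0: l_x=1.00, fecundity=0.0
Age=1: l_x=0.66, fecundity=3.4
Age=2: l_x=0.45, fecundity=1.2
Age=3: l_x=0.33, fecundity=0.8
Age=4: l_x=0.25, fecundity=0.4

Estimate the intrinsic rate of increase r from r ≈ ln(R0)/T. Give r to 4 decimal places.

R0 = Σ lx·mx = 0 + 2.244 + 0.54 + 0.264 + 0.1 = 3.148
Σ x·lx·mx = 4.516; T = 4.516/3.148 = 1.43456…
r ≈ ln(R0)/T = ln(3.148)/1.43456… = 0.799385… → 0.7994

0.7994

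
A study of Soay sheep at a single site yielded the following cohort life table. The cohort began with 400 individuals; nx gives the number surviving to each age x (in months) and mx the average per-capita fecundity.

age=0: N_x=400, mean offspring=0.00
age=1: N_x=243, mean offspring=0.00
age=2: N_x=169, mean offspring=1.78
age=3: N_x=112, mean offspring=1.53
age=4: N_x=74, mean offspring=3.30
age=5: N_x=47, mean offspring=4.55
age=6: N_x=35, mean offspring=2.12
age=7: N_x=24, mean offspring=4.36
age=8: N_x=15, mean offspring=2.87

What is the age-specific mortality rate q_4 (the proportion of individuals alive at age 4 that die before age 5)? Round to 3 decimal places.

0.365

lx = nx/n0 = nx/400: 1, 0.6075, 0.4225, 0.28, 0.185, 0.1175, 0.0875, 0.06, 0.0375
q_4 = (l_4 − l_5) / l_4 = (0.185 − 0.1175) / 0.185
     = 0.0675 / 0.185 = 0.364865… → 0.365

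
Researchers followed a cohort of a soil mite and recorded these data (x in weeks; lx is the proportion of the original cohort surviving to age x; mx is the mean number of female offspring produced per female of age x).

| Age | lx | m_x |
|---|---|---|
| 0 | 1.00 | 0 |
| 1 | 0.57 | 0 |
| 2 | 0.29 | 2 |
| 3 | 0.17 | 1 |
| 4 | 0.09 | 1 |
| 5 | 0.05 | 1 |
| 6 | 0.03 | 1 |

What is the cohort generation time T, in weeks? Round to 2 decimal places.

lx·mx: 0, 0, 0.58, 0.17, 0.09, 0.05, 0.03 → R0 = 0.92
x·lx·mx: 0, 0, 1.16, 0.51, 0.36, 0.25, 0.18 → Σ = 2.46
T = 2.46 / 0.92 = 2.673913… → 2.67

2.67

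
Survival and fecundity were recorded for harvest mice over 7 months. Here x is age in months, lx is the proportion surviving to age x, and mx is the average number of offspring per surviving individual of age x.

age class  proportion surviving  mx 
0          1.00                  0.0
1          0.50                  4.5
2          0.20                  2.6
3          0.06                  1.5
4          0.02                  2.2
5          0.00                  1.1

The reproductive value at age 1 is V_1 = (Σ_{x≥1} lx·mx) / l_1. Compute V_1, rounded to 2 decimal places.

lx·mx for x ≥ 1: 2.25, 0.52, 0.09, 0.044, 0 → sum = 2.904
V_1 = 2.904 / l_1 = 2.904 / 0.5 = 5.808 → 5.81

5.81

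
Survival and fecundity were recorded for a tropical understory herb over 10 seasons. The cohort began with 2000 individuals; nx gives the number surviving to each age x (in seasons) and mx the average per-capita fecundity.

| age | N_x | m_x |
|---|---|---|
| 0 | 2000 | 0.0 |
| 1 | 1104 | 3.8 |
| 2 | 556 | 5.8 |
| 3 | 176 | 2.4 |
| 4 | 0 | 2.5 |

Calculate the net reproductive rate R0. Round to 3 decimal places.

lx = nx/n0 = nx/2000: 1, 0.552, 0.278, 0.088, 0
lx·mx by age: 0, 2.0976, 1.6124, 0.2112, 0
R0 = Σ lx·mx = 3.9212 → 3.921

3.921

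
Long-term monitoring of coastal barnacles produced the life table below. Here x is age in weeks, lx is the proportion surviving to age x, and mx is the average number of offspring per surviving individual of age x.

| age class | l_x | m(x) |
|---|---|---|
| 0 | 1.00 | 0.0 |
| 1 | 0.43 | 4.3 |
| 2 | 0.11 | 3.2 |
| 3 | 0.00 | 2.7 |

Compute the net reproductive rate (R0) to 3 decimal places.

2.201

lx·mx by age: 0, 1.849, 0.352, 0
R0 = Σ lx·mx = 2.201 → 2.201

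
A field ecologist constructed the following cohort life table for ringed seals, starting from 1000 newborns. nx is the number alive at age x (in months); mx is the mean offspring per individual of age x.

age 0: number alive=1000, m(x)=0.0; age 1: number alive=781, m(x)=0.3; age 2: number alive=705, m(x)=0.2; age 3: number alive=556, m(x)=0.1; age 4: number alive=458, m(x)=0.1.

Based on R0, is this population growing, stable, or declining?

declining

lx = nx/n0 = nx/1000: 1, 0.781, 0.705, 0.556, 0.458
R0 = Σ lx·mx = 0 + 0.2343 + 0.141 + 0.0556 + 0.0458 = 0.4767
R0 < 1, so the population is declining.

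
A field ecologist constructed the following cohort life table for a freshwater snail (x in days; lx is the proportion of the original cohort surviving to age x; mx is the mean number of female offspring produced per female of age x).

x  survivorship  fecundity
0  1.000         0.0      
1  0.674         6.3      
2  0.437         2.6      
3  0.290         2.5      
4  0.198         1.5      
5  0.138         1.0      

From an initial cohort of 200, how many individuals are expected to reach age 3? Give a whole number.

Expected survivors = N0 · l_3 = 200 × 0.290 = 58 → 58

58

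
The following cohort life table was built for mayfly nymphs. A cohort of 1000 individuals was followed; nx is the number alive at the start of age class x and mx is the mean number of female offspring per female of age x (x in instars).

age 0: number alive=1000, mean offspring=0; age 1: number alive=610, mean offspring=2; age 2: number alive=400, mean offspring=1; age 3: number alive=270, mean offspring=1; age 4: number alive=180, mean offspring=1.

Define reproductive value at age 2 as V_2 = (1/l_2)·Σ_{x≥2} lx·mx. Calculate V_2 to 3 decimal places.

2.125

lx = nx/n0 = nx/1000: 1, 0.61, 0.4, 0.27, 0.18
lx·mx for x ≥ 2: 0.4, 0.27, 0.18 → sum = 0.85
V_2 = 0.85 / l_2 = 0.85 / 0.4 = 2.125 → 2.125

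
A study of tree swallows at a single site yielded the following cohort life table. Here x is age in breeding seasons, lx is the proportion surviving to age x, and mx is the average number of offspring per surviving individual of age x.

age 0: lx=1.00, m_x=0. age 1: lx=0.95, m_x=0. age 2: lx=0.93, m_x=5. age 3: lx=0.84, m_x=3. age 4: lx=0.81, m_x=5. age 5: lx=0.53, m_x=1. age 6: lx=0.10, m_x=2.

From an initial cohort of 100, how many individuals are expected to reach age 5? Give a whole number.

53

Expected survivors = N0 · l_5 = 100 × 0.53 = 53 → 53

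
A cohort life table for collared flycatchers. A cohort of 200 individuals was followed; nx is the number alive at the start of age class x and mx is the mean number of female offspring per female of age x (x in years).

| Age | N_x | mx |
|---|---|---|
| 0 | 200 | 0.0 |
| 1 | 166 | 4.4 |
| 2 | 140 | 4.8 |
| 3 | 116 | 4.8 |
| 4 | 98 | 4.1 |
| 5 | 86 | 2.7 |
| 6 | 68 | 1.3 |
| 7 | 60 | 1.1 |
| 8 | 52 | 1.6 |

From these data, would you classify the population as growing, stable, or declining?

lx = nx/n0 = nx/200: 1, 0.83, 0.7, 0.58, 0.49, 0.43, 0.34, 0.3, 0.26
R0 = Σ lx·mx = 0 + 3.652 + 3.36 + 2.784 + 2.009 + 1.161 + 0.442 + 0.33 + 0.416 = 14.154
R0 > 1, so the population is growing.

growing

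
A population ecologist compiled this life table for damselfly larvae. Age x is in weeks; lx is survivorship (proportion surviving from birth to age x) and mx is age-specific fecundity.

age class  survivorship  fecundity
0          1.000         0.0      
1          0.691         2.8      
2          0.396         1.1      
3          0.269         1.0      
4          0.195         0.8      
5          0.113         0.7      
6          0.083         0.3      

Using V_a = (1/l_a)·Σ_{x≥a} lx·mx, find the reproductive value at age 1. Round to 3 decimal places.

4.196

lx·mx for x ≥ 1: 1.9348, 0.4356, 0.269, 0.156, 0.0791, 0.0249 → sum = 2.8994
V_1 = 2.8994 / l_1 = 2.8994 / 0.691 = 4.195948… → 4.196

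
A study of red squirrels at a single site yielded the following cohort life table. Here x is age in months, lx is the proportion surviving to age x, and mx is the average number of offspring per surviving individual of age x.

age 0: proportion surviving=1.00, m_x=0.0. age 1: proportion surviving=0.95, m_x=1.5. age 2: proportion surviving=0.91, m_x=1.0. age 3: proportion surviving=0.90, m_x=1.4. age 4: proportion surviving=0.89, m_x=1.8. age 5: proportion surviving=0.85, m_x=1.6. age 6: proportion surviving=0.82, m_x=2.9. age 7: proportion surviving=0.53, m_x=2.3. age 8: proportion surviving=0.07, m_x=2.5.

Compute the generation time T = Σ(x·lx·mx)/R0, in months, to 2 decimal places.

lx·mx: 0, 1.425, 0.91, 1.26, 1.602, 1.36, 2.378, 1.219, 0.175 → R0 = 10.329
x·lx·mx: 0, 1.425, 1.82, 3.78, 6.408, 6.8, 14.268, 8.533, 1.4 → Σ = 44.434
T = 44.434 / 10.329 = 4.301869… → 4.30

4.30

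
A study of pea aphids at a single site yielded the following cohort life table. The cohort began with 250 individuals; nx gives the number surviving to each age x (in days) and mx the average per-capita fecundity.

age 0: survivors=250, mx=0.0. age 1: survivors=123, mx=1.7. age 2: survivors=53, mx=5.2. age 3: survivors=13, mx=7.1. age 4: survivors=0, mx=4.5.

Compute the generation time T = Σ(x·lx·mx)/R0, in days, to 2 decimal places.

lx = nx/n0 = nx/250: 1, 0.492, 0.212, 0.052, 0
lx·mx: 0, 0.8364, 1.1024, 0.3692, 0 → R0 = 2.308
x·lx·mx: 0, 0.8364, 2.2048, 1.1076, 0 → Σ = 4.1488
T = 4.1488 / 2.308 = 1.797574… → 1.80

1.80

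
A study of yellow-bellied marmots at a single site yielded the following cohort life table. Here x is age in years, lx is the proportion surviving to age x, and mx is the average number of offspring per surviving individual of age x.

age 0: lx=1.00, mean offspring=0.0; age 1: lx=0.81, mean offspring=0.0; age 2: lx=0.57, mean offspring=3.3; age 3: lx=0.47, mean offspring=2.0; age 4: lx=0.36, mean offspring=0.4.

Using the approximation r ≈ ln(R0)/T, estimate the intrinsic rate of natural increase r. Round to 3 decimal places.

0.450

R0 = Σ lx·mx = 0 + 0 + 1.881 + 0.94 + 0.144 = 2.965
Σ x·lx·mx = 7.158; T = 7.158/2.965 = 2.41417…
r ≈ ln(R0)/T = ln(2.965)/2.41417… = 0.45021… → 0.450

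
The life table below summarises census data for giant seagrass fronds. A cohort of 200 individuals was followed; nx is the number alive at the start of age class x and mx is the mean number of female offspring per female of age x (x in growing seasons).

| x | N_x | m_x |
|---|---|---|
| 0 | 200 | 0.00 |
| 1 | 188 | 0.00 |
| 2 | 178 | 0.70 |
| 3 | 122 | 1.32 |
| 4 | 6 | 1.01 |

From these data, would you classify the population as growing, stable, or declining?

lx = nx/n0 = nx/200: 1, 0.94, 0.89, 0.61, 0.03
R0 = Σ lx·mx = 0 + 0 + 0.623 + 0.8052 + 0.0303 = 1.4585
R0 > 1, so the population is growing.

growing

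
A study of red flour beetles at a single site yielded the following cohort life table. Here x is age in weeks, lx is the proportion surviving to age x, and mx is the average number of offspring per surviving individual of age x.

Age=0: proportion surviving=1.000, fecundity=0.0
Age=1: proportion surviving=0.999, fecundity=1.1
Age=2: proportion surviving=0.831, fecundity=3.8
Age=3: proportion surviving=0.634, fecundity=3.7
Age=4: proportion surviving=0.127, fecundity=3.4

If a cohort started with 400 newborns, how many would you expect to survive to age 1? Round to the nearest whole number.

400

Expected survivors = N0 · l_1 = 400 × 0.999 = 399.6 → 400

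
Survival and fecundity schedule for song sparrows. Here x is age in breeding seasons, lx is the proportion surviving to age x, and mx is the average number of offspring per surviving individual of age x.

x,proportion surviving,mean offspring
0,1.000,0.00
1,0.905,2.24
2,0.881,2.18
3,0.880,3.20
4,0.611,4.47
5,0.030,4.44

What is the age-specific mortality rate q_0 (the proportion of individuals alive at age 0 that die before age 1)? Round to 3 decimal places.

q_0 = (l_0 − l_1) / l_0 = (1 − 0.905) / 1
     = 0.095 / 1 = 0.095 → 0.095

0.095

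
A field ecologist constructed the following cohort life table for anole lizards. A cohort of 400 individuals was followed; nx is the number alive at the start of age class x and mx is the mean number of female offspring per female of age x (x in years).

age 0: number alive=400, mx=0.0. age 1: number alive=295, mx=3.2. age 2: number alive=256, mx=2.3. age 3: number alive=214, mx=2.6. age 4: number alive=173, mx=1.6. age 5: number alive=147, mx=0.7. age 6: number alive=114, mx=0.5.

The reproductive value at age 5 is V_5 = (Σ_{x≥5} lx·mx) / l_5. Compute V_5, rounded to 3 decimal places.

lx = nx/n0 = nx/400: 1, 0.7375, 0.64, 0.535, 0.4325, 0.3675, 0.285
lx·mx for x ≥ 5: 0.25725, 0.1425 → sum = 0.39975
V_5 = 0.39975 / l_5 = 0.39975 / 0.3675 = 1.087755… → 1.088

1.088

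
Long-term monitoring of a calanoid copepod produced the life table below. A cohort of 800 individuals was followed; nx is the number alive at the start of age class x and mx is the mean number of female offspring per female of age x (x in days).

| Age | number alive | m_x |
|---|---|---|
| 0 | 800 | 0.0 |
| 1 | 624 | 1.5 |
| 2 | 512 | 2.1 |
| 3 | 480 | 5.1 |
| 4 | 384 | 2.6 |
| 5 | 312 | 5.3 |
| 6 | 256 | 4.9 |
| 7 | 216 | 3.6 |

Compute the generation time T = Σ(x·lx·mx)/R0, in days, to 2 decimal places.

lx = nx/n0 = nx/800: 1, 0.78, 0.64, 0.6, 0.48, 0.39, 0.32, 0.27
lx·mx: 0, 1.17, 1.344, 3.06, 1.248, 2.067, 1.568, 0.972 → R0 = 11.429
x·lx·mx: 0, 1.17, 2.688, 9.18, 4.992, 10.335, 9.408, 6.804 → Σ = 44.577
T = 44.577 / 11.429 = 3.900341… → 3.90

3.90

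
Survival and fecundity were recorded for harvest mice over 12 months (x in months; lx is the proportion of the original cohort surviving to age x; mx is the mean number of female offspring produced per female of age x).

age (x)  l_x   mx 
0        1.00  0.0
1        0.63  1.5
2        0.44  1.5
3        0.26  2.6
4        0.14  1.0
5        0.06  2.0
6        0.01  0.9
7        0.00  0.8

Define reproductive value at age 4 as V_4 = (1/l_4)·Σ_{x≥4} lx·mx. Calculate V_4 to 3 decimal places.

lx·mx for x ≥ 4: 0.14, 0.12, 0.009, 0 → sum = 0.269
V_4 = 0.269 / l_4 = 0.269 / 0.14 = 1.921429… → 1.921

1.921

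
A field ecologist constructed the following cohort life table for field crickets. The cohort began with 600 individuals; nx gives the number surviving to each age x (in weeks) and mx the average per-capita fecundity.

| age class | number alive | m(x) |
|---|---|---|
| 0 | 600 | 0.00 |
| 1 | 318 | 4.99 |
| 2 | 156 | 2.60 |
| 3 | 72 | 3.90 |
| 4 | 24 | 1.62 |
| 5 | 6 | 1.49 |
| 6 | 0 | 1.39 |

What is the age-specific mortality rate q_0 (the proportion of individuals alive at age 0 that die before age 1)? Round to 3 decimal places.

lx = nx/n0 = nx/600: 1, 0.53, 0.26, 0.12, 0.04, 0.01, 0
q_0 = (l_0 − l_1) / l_0 = (1 − 0.53) / 1
     = 0.47 / 1 = 0.47 → 0.470

0.470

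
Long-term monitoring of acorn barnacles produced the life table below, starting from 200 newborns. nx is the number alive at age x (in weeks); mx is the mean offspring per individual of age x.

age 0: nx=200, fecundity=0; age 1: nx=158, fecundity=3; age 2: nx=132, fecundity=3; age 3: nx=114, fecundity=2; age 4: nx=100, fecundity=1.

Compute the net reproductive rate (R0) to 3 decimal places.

lx = nx/n0 = nx/200: 1, 0.79, 0.66, 0.57, 0.5
lx·mx by age: 0, 2.37, 1.98, 1.14, 0.5
R0 = Σ lx·mx = 5.99 → 5.990

5.990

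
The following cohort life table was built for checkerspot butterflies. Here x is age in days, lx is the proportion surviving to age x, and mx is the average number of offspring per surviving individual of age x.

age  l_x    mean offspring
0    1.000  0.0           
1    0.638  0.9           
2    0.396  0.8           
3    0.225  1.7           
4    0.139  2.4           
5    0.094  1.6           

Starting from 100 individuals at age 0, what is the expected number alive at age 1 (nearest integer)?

64

Expected survivors = N0 · l_1 = 100 × 0.638 = 63.8 → 64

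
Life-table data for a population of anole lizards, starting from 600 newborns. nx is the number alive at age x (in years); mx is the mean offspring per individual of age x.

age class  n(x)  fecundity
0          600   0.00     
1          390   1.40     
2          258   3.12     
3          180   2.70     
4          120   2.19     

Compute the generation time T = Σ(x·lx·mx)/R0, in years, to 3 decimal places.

2.222

lx = nx/n0 = nx/600: 1, 0.65, 0.43, 0.3, 0.2
lx·mx: 0, 0.91, 1.3416, 0.81, 0.438 → R0 = 3.4996
x·lx·mx: 0, 0.91, 2.6832, 2.43, 1.752 → Σ = 7.7752
T = 7.7752 / 3.4996 = 2.22174… → 2.222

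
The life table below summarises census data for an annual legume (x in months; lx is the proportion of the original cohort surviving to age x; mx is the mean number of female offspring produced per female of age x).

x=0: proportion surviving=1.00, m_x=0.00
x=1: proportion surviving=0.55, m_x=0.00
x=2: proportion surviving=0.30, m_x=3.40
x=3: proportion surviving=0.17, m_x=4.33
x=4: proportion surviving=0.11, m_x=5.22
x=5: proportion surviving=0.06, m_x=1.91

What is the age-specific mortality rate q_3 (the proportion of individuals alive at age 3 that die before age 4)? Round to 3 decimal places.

0.353

q_3 = (l_3 − l_4) / l_3 = (0.17 − 0.11) / 0.17
     = 0.06 / 0.17 = 0.352941… → 0.353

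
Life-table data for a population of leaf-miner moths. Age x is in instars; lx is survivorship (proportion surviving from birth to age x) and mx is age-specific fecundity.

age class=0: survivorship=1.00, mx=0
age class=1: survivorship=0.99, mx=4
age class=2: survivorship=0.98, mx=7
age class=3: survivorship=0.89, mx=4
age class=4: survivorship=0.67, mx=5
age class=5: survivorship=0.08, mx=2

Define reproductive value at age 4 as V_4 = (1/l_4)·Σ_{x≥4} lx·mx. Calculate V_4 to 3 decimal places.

lx·mx for x ≥ 4: 3.35, 0.16 → sum = 3.51
V_4 = 3.51 / l_4 = 3.51 / 0.67 = 5.238806… → 5.239

5.239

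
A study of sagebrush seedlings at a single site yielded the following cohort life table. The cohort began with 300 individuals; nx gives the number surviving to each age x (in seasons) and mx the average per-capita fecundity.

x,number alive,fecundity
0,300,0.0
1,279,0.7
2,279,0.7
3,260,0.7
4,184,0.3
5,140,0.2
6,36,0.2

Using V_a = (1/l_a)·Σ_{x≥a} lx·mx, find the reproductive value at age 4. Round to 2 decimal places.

0.49

lx = nx/n0 = nx/300: 1, 0.93, 0.93, 0.86667…, 0.61333…, 0.46667…, 0.12
lx·mx for x ≥ 4: 0.184…, 0.093333…, 0.024 → sum = 0.301333…
V_4 = 0.301333… / l_4 = 0.301333… / 0.613333… = 0.491304… → 0.49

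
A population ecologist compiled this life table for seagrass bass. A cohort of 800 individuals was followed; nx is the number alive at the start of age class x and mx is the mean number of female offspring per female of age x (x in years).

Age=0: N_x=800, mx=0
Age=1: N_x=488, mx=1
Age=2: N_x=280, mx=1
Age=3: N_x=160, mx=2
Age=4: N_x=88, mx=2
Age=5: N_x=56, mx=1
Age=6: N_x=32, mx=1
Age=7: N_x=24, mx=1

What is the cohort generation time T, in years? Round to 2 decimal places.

lx = nx/n0 = nx/800: 1, 0.61, 0.35, 0.2, 0.11, 0.07, 0.04, 0.03
lx·mx: 0, 0.61, 0.35, 0.4, 0.22, 0.07, 0.04, 0.03 → R0 = 1.72
x·lx·mx: 0, 0.61, 0.7, 1.2, 0.88, 0.35, 0.24, 0.21 → Σ = 4.19
T = 4.19 / 1.72 = 2.436047… → 2.44

2.44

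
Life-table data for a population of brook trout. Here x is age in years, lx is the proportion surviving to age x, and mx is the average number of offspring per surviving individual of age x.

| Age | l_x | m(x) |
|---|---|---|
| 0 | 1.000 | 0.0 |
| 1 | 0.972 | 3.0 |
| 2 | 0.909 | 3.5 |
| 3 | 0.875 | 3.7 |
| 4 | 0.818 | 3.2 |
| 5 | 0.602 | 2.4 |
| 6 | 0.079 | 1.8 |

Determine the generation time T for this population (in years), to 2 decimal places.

2.77

lx·mx: 0, 2.916, 3.1815, 3.2375, 2.6176, 1.4448, 0.1422 → R0 = 13.5396
x·lx·mx: 0, 2.916, 6.363, 9.7125, 10.4704, 7.224, 0.8532 → Σ = 37.5391
T = 37.5391 / 13.5396 = 2.772541… → 2.77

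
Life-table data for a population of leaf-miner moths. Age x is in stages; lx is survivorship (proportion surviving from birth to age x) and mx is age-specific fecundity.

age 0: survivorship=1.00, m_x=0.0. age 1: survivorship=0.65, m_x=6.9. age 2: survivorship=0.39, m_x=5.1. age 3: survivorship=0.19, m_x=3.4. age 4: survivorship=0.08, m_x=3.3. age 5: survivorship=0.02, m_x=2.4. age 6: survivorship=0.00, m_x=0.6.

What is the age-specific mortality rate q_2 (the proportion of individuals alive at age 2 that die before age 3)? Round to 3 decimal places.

0.513

q_2 = (l_2 − l_3) / l_2 = (0.39 − 0.19) / 0.39
     = 0.2 / 0.39 = 0.512821… → 0.513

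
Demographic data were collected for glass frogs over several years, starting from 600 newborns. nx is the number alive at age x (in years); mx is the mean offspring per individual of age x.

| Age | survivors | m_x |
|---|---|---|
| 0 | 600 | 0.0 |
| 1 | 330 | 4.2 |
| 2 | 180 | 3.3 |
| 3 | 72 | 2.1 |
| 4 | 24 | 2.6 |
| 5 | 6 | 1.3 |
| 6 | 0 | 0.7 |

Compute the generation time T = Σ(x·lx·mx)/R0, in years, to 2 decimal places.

lx = nx/n0 = nx/600: 1, 0.55, 0.3, 0.12, 0.04, 0.01, 0
lx·mx: 0, 2.31, 0.99, 0.252, 0.104, 0.013, 0 → R0 = 3.669
x·lx·mx: 0, 2.31, 1.98, 0.756, 0.416, 0.065, 0 → Σ = 5.527
T = 5.527 / 3.669 = 1.506405… → 1.51

1.51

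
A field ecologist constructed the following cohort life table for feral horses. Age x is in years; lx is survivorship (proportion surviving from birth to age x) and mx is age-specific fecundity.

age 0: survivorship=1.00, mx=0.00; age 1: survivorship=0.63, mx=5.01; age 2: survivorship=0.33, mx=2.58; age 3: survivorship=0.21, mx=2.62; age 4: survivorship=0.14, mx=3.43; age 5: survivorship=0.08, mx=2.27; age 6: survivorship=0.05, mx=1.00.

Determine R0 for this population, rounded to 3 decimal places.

lx·mx by age: 0, 3.1563, 0.8514, 0.5502, 0.4802, 0.1816, 0.05
R0 = Σ lx·mx = 5.2697 → 5.270

5.270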